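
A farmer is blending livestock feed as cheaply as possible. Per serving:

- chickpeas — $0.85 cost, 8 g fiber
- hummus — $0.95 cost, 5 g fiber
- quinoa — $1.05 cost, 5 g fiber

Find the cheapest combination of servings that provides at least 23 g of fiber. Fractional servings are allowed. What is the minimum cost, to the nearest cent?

Cost per g of fiber: chickpeas $0.1062, hummus $0.1900, quinoa $0.2100.
With no serving limits, use only chickpeas: 23 g / 8 g = 2.875 servings × $0.85 = $2.44.

$2.44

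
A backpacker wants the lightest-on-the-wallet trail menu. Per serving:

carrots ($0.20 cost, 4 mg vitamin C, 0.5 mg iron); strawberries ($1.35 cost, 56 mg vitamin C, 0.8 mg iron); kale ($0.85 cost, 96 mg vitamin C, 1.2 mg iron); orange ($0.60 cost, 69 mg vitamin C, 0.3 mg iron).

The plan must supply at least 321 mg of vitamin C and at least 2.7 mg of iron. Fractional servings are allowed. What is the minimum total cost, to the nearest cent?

The cheapest plan sits at a corner of the feasible region — with two constraints it uses at most two foods.
carrots only: max(321/4, 2.7/0.5) = 80.25 servings → $16.05.
strawberries only: max(321/56, 2.7/0.8) = 5.732 servings → $7.74.
kale only: max(321/96, 2.7/1.2) = 3.344 servings → $2.84.
orange only: max(321/69, 2.7/0.3) = 9 servings → $5.40.
carrots + strawberries: intersection lies outside the first quadrant.
carrots + kale: the both-tight solution has a negative serving — not a feasible corner.
carrots + orange with both tight: 2.703 servings and 4.495 servings → $3.24.
strawberries + kale: intersection lies outside the first quadrant.
strawberries + orange with both tight: 2.344 servings and 2.75 servings → $4.81.
kale + orange with both tight: 1.667 servings and 2.333 servings → $2.82.
The minimum over all feasible corners is $2.82.

$2.82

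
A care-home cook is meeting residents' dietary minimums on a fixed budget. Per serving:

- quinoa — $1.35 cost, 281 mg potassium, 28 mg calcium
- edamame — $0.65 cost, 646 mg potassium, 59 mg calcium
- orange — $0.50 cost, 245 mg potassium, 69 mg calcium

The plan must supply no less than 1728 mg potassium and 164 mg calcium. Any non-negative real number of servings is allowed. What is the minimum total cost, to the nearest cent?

Compare the cost at each extreme point of the feasible region.
quinoa only: max(1728/281, 164/28) = 6.149 servings → $8.30.
edamame only: max(1728/646, 164/59) = 2.78 servings → $1.81.
orange only: max(1728/245, 164/69) = 7.053 servings → $3.53.
quinoa + edamame with both tight: 2.645 servings and 1.524 servings → $4.56.
quinoa + orange with both targets exact would need a negative amount; discard.
edamame + orange with both tight: 2.625 servings and 0.1325 servings → $1.77.
So the least-cost plan costs $1.77.

$1.77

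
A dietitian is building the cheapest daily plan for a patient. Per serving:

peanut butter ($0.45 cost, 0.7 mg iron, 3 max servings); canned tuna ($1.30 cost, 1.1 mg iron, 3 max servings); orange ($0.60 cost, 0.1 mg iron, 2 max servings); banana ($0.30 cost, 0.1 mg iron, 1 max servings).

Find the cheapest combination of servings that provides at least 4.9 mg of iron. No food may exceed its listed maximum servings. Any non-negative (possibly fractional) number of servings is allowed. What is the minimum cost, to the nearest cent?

$4.66

Cost per mg of iron: peanut butter $0.6429, canned tuna $1.1818, banana $3.0000, orange $6.0000.
Take 3 servings of peanut butter: +2.1 mg iron for $1.35 (total $1.35, still need 2.8 mg).
Take 2.545 servings of canned tuna: +2.8 mg iron for $3.31 (total $4.66, still need 0.0 mg).
Filling from the cheapest source first is optimal under one linear minimum: $4.66.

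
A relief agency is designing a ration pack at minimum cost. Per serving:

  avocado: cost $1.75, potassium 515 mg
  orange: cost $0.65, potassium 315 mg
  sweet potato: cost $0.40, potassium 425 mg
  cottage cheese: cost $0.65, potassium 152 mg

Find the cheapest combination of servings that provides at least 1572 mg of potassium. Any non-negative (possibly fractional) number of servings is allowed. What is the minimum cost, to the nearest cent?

$1.48

Cost per mg of potassium: sweet potato $0.0009, orange $0.0021, avocado $0.0034, cottage cheese $0.0043.
With no serving limits, use only sweet potato: 1572 mg / 425 mg = 3.699 servings × $0.40 = $1.48.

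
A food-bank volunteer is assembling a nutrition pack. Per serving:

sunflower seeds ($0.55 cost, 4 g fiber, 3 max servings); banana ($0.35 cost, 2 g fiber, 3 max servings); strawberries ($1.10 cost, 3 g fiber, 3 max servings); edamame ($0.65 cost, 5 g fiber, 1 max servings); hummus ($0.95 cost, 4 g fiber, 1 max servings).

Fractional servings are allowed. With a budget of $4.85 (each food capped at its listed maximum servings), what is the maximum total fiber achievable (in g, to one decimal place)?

28.5 g

Fiber per dollar: edamame 7.692, sunflower seeds 7.273, banana 5.714, hummus 4.211, strawberries 2.727.
Take 1 serving of edamame: spends $0.65, +5.0 g fiber (running total 5.0 g).
Take 3 servings of sunflower seeds: spends $1.65, +12.0 g fiber (running total 17.0 g).
Take 3 servings of banana: spends $1.05, +6.0 g fiber (running total 23.0 g).
Take 1 serving of hummus: spends $0.95, +4.0 g fiber (running total 27.0 g).
Take 0.5 servings of strawberries: spends $0.55, +1.5 g fiber (running total 28.5 g).
Greedy by best ratio exhausts the cost allowance optimally: 28.5 g.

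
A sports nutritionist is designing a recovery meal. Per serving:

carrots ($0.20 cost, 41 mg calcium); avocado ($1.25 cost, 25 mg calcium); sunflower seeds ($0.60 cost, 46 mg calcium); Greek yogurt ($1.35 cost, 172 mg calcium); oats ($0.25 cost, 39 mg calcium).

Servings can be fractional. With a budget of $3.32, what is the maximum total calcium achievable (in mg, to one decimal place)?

Calcium per dollar: carrots 205, oats 156, Greek yogurt 127.4, sunflower seeds 76.67, avocado 20.
With no serving limits, spend the whole cost allowance on carrots: $3.32 / $0.20 × 41 mg = 680.6 mg.

680.6 mg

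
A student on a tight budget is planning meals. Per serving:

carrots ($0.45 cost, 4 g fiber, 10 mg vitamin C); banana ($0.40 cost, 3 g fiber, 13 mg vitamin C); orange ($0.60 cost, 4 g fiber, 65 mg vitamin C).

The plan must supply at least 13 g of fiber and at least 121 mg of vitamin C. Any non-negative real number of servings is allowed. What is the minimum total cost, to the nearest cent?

$1.70

With two linear requirements the optimum uses one or two foods; enumerate the corners.
carrots only: max(13/4, 121/10) = 12.1 servings → $5.45.
banana only: max(13/3, 121/13) = 9.308 servings → $3.72.
orange only: max(13/4, 121/65) = 3.25 servings → $1.95.
carrots + banana: intersection lies outside the first quadrant.
carrots + orange with both tight: 1.641 servings and 1.609 servings → $1.70.
banana + orange with both tight: 2.524 servings and 1.357 servings → $1.82.
So the least-cost plan costs $1.70.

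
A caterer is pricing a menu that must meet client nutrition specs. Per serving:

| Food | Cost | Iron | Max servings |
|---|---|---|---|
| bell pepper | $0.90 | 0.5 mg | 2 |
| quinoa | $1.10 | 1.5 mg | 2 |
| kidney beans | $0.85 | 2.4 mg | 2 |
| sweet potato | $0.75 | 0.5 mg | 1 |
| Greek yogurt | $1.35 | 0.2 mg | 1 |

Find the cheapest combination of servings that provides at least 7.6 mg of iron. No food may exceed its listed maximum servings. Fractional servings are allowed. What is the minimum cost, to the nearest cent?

$3.75

Cost per mg of iron: kidney beans $0.3542, quinoa $0.7333, sweet potato $1.5000, bell pepper $1.8000, Greek yogurt $6.7500.
Take 2 servings of kidney beans: +4.8 mg iron for $1.70 (total $1.70, still need 2.8 mg).
Take 1.867 servings of quinoa: +2.8 mg iron for $2.05 (total $3.75, still need 0.0 mg).
Greedy by cheapest-per-mg is optimal for a single linear constraint, so the minimum cost is $3.75.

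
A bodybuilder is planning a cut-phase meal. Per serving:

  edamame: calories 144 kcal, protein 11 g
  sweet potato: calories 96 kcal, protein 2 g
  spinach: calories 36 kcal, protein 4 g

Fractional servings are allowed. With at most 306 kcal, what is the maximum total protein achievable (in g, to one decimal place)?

Protein per kcal: spinach 0.1111, edamame 0.07639, sweet potato 0.02083.
With no serving limits, spend the whole calories allowance on spinach: 306 kcal / 36 kcal × 4 g = 34.0 g.

34.0 g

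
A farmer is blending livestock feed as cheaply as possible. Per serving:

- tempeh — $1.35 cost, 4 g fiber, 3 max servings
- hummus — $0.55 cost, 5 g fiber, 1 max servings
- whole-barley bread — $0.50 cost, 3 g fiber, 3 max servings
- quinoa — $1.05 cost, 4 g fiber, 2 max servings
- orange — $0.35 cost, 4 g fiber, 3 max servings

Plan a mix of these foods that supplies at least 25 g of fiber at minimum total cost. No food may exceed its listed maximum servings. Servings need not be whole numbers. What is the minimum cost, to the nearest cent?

Cost per g of fiber: orange $0.0875, hummus $0.1100, whole-barley bread $0.1667, quinoa $0.2625, tempeh $0.3375.
Take 3 servings of orange: +12.0 g fiber for $1.05 (total $1.05, still need 13.0 g).
Take 1 serving of hummus: +5.0 g fiber for $0.55 (total $1.60, still need 8.0 g).
Take 2.667 servings of whole-barley bread: +8.0 g fiber for $1.33 (total $2.93, still need 0.0 g).
Filling from the cheapest source first is optimal under one linear minimum: $2.93.

$2.93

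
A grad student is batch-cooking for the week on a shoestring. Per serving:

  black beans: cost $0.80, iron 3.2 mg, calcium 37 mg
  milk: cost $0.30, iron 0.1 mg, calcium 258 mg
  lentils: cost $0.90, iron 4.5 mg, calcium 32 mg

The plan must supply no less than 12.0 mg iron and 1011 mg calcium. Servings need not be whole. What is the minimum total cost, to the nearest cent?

$3.41

For a min-cost LP with two ≥-constraints, a basic feasible solution has at most two positive variables.
black beans only: max(12.0/3.2, 1011/37) = 27.32 servings → $21.86.
milk only: max(12.0/0.1, 1011/258) = 120 servings → $36.00.
lentils only: max(12.0/4.5, 1011/32) = 31.59 servings → $28.43.
black beans + milk with both tight: 3.644 servings and 3.396 servings → $3.93.
black beans + lentils: the both-tight solution has a negative serving — not a feasible corner.
milk + lentils with both tight: 3.598 servings and 2.587 servings → $3.41.
Cheapest feasible corner: $3.41.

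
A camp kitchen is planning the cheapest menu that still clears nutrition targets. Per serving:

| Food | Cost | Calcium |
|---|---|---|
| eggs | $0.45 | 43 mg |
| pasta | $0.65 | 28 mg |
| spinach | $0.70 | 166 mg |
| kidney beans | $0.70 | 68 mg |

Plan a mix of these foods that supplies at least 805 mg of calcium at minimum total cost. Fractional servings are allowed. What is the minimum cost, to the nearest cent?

Cost per mg of calcium: spinach $0.0042, kidney beans $0.0103, eggs $0.0105, pasta $0.0232.
With no serving limits, use only spinach: 805 mg / 166 mg = 4.849 servings × $0.70 = $3.39.

$3.39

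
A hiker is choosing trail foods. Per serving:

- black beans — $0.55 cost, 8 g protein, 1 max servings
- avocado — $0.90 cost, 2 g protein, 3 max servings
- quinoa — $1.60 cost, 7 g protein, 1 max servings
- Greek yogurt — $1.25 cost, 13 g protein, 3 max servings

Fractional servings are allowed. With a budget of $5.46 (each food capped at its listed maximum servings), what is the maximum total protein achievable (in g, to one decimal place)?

52.1 g

Protein per dollar: black beans 14.55, Greek yogurt 10.4, quinoa 4.375, avocado 2.222.
Take 1 serving of black beans: spends $0.55, +8.0 g protein (running total 8.0 g).
Take 3 servings of Greek yogurt: spends $3.75, +39.0 g protein (running total 47.0 g).
Take 0.725 servings of quinoa: spends $1.16, +5.1 g protein (running total 52.1 g).
Filling greedily by protein-per-dollar is optimal for one linear limit, giving 52.1 g.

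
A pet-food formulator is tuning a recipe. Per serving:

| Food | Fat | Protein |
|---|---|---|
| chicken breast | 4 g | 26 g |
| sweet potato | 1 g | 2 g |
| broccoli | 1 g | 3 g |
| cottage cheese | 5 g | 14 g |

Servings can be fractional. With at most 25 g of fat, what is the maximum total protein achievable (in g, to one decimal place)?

162.5 g

Protein per g fat: chicken breast 6.5, broccoli 3, cottage cheese 2.8, sweet potato 2.
With no serving limits, spend the whole fat allowance on chicken breast: 25 g / 4 g × 26 g = 162.5 g.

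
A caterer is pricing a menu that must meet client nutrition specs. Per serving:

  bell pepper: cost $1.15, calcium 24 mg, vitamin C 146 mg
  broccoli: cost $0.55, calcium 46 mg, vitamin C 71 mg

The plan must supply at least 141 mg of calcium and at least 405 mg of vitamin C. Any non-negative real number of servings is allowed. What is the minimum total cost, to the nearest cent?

This is a tiny linear program; its minimum lies at a vertex of the feasible set. List the vertices and price them.
bell pepper only: max(141/24, 405/146) = 5.875 servings → $6.76.
broccoli only: max(141/46, 405/71) = 5.704 servings → $3.14.
bell pepper + broccoli with both tight: 1.72 servings and 2.168 servings → $3.17.
Cheapest feasible corner: $3.14.

$3.14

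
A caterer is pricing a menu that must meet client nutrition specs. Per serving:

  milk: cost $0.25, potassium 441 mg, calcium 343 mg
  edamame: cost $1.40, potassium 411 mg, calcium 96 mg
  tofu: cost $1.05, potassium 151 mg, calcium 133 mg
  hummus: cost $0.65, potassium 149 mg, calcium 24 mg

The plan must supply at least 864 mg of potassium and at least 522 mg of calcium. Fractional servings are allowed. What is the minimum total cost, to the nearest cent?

milk only: max(864/441, 522/343) = 1.959 servings → $0.49.
edamame only: max(864/411, 522/96) = 5.438 servings → $7.61.
tofu only: max(864/151, 522/133) = 5.722 servings → $6.01.
hummus only: max(864/149, 522/24) = 21.75 servings → $14.14.
milk + edamame with both tight: 1.334 servings and 0.6706 servings → $1.27.
milk + tofu: intersection lies outside the first quadrant.
milk + hummus with both tight: 1.408 servings and 1.632 servings → $1.41.
edamame + tofu with both tight: 0.8985 servings and 3.276 servings → $4.70.
edamame + hummus: the both-tight solution has a negative serving — not a feasible corner.
tofu + hummus with both tight: 3.523 servings and 2.229 servings → $5.15.
The minimum over all feasible corners is $0.49.

$0.49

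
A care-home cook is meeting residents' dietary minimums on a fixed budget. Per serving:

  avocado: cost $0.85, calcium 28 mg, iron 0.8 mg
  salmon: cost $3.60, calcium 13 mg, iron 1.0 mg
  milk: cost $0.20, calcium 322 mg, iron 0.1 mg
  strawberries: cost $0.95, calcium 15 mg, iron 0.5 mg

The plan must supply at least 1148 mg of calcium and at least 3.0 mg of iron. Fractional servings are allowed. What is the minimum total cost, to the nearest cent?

Minimising a linear cost over {calcium ≥ 1148, iron ≥ 3.0, servings ≥ 0} — the optimum is at a vertex, using one or two foods.
avocado only: max(1148/28, 3.0/0.8) = 41 servings → $34.85.
salmon only: max(1148/13, 3.0/1.0) = 88.31 servings → $317.91.
milk only: max(1148/322, 3.0/0.1) = 30 servings → $6.00.
strawberries only: max(1148/15, 3.0/0.5) = 76.53 servings → $72.71.
avocado + salmon: intersection lies outside the first quadrant.
avocado + milk with both tight: 3.341 servings and 3.275 servings → $3.49.
avocado + strawberries with both targets exact would need a negative amount; discard.
salmon + milk with both tight: 2.654 servings and 3.458 servings → $10.25.
salmon + strawberries: intersection lies outside the first quadrant.
milk + strawberries with both tight: 3.317 servings and 5.337 servings → $5.73.
So the least-cost plan costs $3.49.

$3.49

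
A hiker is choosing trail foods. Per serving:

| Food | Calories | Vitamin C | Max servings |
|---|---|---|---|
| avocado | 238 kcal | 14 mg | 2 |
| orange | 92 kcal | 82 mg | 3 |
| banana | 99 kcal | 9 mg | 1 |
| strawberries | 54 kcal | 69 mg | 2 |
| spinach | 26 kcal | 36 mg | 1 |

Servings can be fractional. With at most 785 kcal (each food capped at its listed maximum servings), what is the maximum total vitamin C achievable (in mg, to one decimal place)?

445.2 mg

Vitamin C per kcal: spinach 1.385, strawberries 1.278, orange 0.8913, banana 0.09091, avocado 0.05882.
Take 1 serving of spinach: uses 26 kcal, +36.0 mg vitamin C (running total 36.0 mg).
Take 2 servings of strawberries: uses 108 kcal, +138.0 mg vitamin C (running total 174.0 mg).
Take 3 servings of orange: uses 276 kcal, +246.0 mg vitamin C (running total 420.0 mg).
Take 1 serving of banana: uses 99 kcal, +9.0 mg vitamin C (running total 429.0 mg).
Take 1.16 servings of avocado: uses 276 kcal, +16.2 mg vitamin C (running total 445.2 mg).
Filling greedily by vitamin C-per-kcal is optimal for one linear limit, giving 445.2 mg.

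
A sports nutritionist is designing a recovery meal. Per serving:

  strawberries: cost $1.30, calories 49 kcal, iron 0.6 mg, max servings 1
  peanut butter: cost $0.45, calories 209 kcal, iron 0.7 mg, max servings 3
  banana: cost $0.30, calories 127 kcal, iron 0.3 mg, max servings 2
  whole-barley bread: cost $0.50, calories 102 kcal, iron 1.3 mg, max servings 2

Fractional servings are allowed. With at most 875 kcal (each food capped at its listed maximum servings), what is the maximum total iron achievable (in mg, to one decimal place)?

Iron per kcal: whole-barley bread 0.01275, strawberries 0.01224, peanut butter 0.003349, banana 0.002362.
Take 2 servings of whole-barley bread: uses 204 kcal, +2.6 mg iron (running total 2.6 mg).
Take 1 serving of strawberries: uses 49 kcal, +0.6 mg iron (running total 3.2 mg).
Take 2.976 servings of peanut butter: uses 622 kcal, +2.1 mg iron (running total 5.3 mg).
Filling greedily by iron-per-kcal is optimal for one linear limit, giving 5.3 mg.

5.3 mg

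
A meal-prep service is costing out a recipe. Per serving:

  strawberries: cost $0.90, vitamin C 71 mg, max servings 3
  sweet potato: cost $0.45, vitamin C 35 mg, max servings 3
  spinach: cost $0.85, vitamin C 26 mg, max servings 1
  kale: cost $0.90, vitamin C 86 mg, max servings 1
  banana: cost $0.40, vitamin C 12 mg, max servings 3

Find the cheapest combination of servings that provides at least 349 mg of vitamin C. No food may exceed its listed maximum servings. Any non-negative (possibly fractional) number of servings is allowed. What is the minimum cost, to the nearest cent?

Cost per mg of vitamin C: kale $0.0105, strawberries $0.0127, sweet potato $0.0129, spinach $0.0327, banana $0.0333.
Take 1 serving of kale: +86.0 mg vitamin C for $0.90 (total $0.90, still need 263.0 mg).
Take 3 servings of strawberries: +213.0 mg vitamin C for $2.70 (total $3.60, still need 50.0 mg).
Take 1.429 servings of sweet potato: +50.0 mg vitamin C for $0.64 (total $4.24, still need 0.0 mg).
Greedy by cheapest-per-mg is optimal for a single linear constraint, so the minimum cost is $4.24.

$4.24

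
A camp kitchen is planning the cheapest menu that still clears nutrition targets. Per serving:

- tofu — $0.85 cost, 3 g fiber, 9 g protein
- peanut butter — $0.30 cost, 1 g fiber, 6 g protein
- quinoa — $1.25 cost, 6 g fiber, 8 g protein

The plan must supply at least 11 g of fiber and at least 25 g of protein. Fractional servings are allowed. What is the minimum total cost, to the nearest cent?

An LP optimum is at a vertex; with two nutrient constraints at most two foods are used. Check each candidate.
tofu only: max(11/3, 25/9) = 3.667 servings → $3.12.
peanut butter only: max(11/1, 25/6) = 11 servings → $3.30.
quinoa only: max(11/6, 25/8) = 3.125 servings → $3.91.
tofu + peanut butter with both targets exact would need a negative amount; discard.
tofu + quinoa with both tight: 2.067 servings and 0.8 servings → $2.76.
peanut butter + quinoa with both tight: 2.214 servings and 1.464 servings → $2.49.
Cheapest feasible corner: $2.49.

$2.49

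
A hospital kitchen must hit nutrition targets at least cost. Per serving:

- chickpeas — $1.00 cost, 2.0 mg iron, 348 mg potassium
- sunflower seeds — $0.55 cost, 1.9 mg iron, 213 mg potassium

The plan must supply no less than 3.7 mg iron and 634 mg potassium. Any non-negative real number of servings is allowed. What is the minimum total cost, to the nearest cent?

$1.64

An LP optimum is at a vertex; with two nutrient constraints at most two foods are used. Check each candidate.
chickpeas only: max(3.7/2.0, 634/348) = 1.85 servings → $1.85.
sunflower seeds only: max(3.7/1.9, 634/213) = 2.977 servings → $1.64.
chickpeas + sunflower seeds with both tight: 1.771 servings and 0.08333 servings → $1.82.
Cheapest feasible corner: $1.64.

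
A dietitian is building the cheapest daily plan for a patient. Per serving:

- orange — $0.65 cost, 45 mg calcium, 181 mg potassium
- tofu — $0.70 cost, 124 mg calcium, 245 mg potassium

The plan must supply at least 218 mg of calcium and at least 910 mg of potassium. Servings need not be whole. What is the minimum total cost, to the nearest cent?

$2.60

This is a tiny linear program; its minimum lies at a vertex of the feasible set. List the vertices and price them.
orange only: max(218/45, 910/181) = 5.028 servings → $3.27.
tofu only: max(218/124, 910/245) = 3.714 servings → $2.60.
orange + tofu: the both-tight solution has a negative serving — not a feasible corner.
The minimum over all feasible corners is $2.60.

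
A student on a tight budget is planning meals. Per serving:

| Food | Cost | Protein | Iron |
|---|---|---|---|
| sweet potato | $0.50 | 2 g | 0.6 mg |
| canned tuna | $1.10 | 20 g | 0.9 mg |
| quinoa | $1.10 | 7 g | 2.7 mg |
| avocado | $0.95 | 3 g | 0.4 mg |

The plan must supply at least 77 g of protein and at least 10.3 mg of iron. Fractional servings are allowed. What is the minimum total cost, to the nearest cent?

sweet potato only: max(77/2, 10.3/0.6) = 38.5 servings → $19.25.
canned tuna only: max(77/20, 10.3/0.9) = 11.44 servings → $12.59.
quinoa only: max(77/7, 10.3/2.7) = 11 servings → $12.10.
avocado only: max(77/3, 10.3/0.4) = 25.75 servings → $24.46.
sweet potato + canned tuna with both tight: 13.4 servings and 2.51 servings → $9.46.
sweet potato + quinoa: the both-tight solution has a negative serving — not a feasible corner.
sweet potato + avocado with both tight: 0.1 servings and 25.6 servings → $24.37.
canned tuna + quinoa with both tight: 2.847 servings and 2.866 servings → $6.28.
canned tuna + avocado with both targets exact would need a negative amount; discard.
quinoa + avocado with both tight: 0.01887 servings and 25.62 servings → $24.36.
Cheapest feasible corner: $6.28.

$6.28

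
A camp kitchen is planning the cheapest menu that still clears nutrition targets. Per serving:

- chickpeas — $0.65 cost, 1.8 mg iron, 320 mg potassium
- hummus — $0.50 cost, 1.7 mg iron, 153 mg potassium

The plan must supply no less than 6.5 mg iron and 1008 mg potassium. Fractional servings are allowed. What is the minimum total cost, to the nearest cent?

Check every corner: each single food scaled to meet both minima, and each pair solved so both constraints bind.
chickpeas only: max(6.5/1.8, 1008/320) = 3.611 servings → $2.35.
hummus only: max(6.5/1.7, 1008/153) = 6.588 servings → $3.29.
chickpeas + hummus with both tight: 2.677 servings and 0.9888 servings → $2.23.
So the least-cost plan costs $2.23.

$2.23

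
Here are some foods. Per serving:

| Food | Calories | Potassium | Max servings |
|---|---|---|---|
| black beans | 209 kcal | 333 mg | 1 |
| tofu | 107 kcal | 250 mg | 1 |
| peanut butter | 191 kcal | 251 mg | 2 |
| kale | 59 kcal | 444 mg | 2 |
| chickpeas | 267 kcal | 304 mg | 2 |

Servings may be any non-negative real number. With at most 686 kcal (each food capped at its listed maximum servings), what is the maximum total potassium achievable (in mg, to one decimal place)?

Potassium per kcal: kale 7.525, tofu 2.336, black beans 1.593, peanut butter 1.314, chickpeas 1.139.
Take 2 servings of kale: uses 118 kcal, +888.0 mg potassium (running total 888.0 mg).
Take 1 serving of tofu: uses 107 kcal, +250.0 mg potassium (running total 1138.0 mg).
Take 1 serving of black beans: uses 209 kcal, +333.0 mg potassium (running total 1471.0 mg).
Take 1.319 servings of peanut butter: uses 252 kcal, +331.2 mg potassium (running total 1802.2 mg).
Greedy by best ratio exhausts the calories allowance optimally: 1802.2 mg.

1802.2 mg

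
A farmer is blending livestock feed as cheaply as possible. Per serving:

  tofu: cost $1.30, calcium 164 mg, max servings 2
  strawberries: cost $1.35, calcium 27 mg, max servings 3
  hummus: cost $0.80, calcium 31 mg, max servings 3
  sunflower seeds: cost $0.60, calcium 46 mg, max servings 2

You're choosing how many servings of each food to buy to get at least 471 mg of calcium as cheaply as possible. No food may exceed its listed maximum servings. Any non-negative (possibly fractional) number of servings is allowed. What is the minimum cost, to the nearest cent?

$5.12

Cost per mg of calcium: tofu $0.0079, sunflower seeds $0.0130, hummus $0.0258, strawberries $0.0500.
Take 2 servings of tofu: +328.0 mg calcium for $2.60 (total $2.60, still need 143.0 mg).
Take 2 servings of sunflower seeds: +92.0 mg calcium for $1.20 (total $3.80, still need 51.0 mg).
Take 1.645 servings of hummus: +51.0 mg calcium for $1.32 (total $5.12, still need 0.0 mg).
Filling from the cheapest source first is optimal under one linear minimum: $5.12.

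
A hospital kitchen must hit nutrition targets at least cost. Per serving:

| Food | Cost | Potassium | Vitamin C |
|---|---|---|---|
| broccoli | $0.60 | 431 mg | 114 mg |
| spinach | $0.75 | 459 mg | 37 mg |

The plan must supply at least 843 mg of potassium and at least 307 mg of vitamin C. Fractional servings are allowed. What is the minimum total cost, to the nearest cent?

$1.62

broccoli only: max(843/431, 307/114) = 2.693 servings → $1.62.
spinach only: max(843/459, 307/37) = 8.297 servings → $6.22.
broccoli + spinach: intersection lies outside the first quadrant.
So the least-cost plan costs $1.62.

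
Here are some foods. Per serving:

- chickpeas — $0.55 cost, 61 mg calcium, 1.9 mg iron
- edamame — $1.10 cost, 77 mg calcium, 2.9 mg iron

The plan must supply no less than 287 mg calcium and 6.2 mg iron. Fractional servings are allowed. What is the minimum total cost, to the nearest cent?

The cheapest plan sits at a corner of the feasible region — with two constraints it uses at most two foods.
chickpeas only: max(287/61, 6.2/1.9) = 4.705 servings → $2.59.
edamame only: max(287/77, 6.2/2.9) = 3.727 servings → $4.10.
chickpeas + edamame with both targets exact would need a negative amount; discard.
Cheapest feasible corner: $2.59.

$2.59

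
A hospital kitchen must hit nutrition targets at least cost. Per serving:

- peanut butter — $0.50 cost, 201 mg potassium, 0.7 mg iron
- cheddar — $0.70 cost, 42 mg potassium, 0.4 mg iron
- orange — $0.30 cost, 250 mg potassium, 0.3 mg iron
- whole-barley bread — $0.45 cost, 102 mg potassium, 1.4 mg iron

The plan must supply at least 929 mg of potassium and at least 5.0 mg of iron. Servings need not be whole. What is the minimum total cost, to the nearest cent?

peanut butter only: max(929/201, 5.0/0.7) = 7.143 servings → $3.57.
cheddar only: max(929/42, 5.0/0.4) = 22.12 servings → $15.48.
orange only: max(929/250, 5.0/0.3) = 16.67 servings → $5.00.
whole-barley bread only: max(929/102, 5.0/1.4) = 9.108 servings → $4.10.
peanut butter + cheddar with both tight: 3.169 servings and 6.955 servings → $6.45.
peanut butter + orange with both targets exact would need a negative amount; discard.
peanut butter + whole-barley bread with both tight: 3.765 servings and 1.689 servings → $2.64.
cheddar + orange with both tight: 11.11 servings and 1.849 servings → $8.33.
cheddar + whole-barley bread: intersection lies outside the first quadrant.
orange + whole-barley bread with both tight: 2.475 servings and 3.041 servings → $2.11.
Cheapest feasible corner: $2.11.

$2.11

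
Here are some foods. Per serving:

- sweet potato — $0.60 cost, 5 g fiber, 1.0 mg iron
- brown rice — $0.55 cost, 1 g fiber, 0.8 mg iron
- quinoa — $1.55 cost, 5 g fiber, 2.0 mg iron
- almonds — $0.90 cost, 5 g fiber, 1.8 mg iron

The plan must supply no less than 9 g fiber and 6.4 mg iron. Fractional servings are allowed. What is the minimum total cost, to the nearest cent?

A basic optimal solution has at most two foods positive. Try each food alone and each pair with both targets met exactly.
sweet potato only: max(9/5, 6.4/1.0) = 6.4 servings → $3.84.
brown rice only: max(9/1, 6.4/0.8) = 9 servings → $4.95.
quinoa only: max(9/5, 6.4/2.0) = 3.2 servings → $4.96.
almonds only: max(9/5, 6.4/1.8) = 3.556 servings → $3.20.
sweet potato + brown rice with both tight: 0.2667 servings and 7.667 servings → $4.38.
sweet potato + quinoa: intersection lies outside the first quadrant.
sweet potato + almonds: intersection lies outside the first quadrant.
brown rice + quinoa with both tight: 7 servings and 0.4 servings → $4.47.
brown rice + almonds with both tight: 7.182 servings and 0.3636 servings → $4.28.
quinoa + almonds with both targets exact would need a negative amount; discard.
So the least-cost plan costs $3.20.

$3.20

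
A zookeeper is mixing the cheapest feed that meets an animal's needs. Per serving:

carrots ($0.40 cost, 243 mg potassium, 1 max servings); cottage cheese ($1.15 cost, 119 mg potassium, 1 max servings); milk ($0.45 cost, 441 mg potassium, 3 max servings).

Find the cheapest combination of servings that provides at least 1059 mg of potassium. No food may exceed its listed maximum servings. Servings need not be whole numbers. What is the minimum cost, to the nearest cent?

Cost per mg of potassium: milk $0.0010, carrots $0.0016, cottage cheese $0.0097.
Take 2.401 servings of milk: +1059.0 mg potassium for $1.08 (total $1.08, still need 0.0 mg).
Filling from the cheapest source first is optimal under one linear minimum: $1.08.

$1.08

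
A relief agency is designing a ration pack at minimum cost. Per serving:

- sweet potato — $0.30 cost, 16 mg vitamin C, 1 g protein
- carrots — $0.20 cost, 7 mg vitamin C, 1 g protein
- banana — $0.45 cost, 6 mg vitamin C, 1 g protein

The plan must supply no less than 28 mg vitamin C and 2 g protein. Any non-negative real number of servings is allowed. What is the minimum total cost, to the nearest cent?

A basic optimal solution has at most two foods positive. Try each food alone and each pair with both targets met exactly.
sweet potato only: max(28/16, 2/1) = 2 servings → $0.60.
carrots only: max(28/7, 2/1) = 4 servings → $0.80.
banana only: max(28/6, 2/1) = 4.667 servings → $2.10.
sweet potato + carrots with both tight: 1.556 servings and 0.4444 servings → $0.56.
sweet potato + banana with both tight: 1.6 servings and 0.4 servings → $0.66.
carrots + banana with both targets exact would need a negative amount; discard.
The minimum over all feasible corners is $0.56.

$0.56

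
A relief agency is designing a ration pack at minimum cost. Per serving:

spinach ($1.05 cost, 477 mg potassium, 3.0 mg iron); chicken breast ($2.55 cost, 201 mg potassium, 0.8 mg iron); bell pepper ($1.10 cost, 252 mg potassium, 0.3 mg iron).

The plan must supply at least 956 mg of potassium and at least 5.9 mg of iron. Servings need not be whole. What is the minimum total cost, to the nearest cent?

$2.10

For a min-cost LP with two ≥-constraints, a basic feasible solution has at most two positive variables.
spinach only: max(956/477, 5.9/3.0) = 2.004 servings → $2.10.
chicken breast only: max(956/201, 5.9/0.8) = 7.375 servings → $18.81.
bell pepper only: max(956/252, 5.9/0.3) = 19.67 servings → $21.63.
spinach + chicken breast with both tight: 1.902 servings and 0.2425 servings → $2.62.
spinach + bell pepper with both tight: 1.958 servings and 0.08762 servings → $2.15.
chicken breast + bell pepper with both targets exact would need a negative amount; discard.
So the least-cost plan costs $2.10.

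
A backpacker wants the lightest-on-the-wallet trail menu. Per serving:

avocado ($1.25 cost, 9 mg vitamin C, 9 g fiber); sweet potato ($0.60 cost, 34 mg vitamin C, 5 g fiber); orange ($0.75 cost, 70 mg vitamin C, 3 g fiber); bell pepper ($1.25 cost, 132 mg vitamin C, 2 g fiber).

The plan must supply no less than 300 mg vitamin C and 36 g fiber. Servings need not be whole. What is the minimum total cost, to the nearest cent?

$4.75

avocado only: max(300/9, 36/9) = 33.33 servings → $41.67.
sweet potato only: max(300/34, 36/5) = 8.824 servings → $5.29.
orange only: max(300/70, 36/3) = 12 servings → $9.00.
bell pepper only: max(300/132, 36/2) = 18 servings → $22.50.
avocado + sweet potato: intersection lies outside the first quadrant.
avocado + orange with both tight: 2.687 servings and 3.94 servings → $6.31.
avocado + bell pepper with both tight: 3.549 servings and 2.031 servings → $6.97.
sweet potato + orange with both tight: 6.532 servings and 1.113 servings → $4.75.
sweet potato + bell pepper with both tight: 7.014 servings and 0.4662 servings → $4.79.
orange + bell pepper: intersection lies outside the first quadrant.
So the least-cost plan costs $4.75.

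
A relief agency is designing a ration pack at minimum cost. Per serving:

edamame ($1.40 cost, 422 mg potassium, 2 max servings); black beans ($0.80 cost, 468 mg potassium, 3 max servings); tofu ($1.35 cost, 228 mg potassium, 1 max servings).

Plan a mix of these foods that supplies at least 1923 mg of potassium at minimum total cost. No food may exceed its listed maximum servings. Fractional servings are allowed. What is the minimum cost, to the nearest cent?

Cost per mg of potassium: black beans $0.0017, edamame $0.0033, tofu $0.0059.
Take 3 servings of black beans: +1404.0 mg potassium for $2.40 (total $2.40, still need 519.0 mg).
Take 1.23 servings of edamame: +519.0 mg potassium for $1.72 (total $4.12, still need 0.0 mg).
Filling from the cheapest source first is optimal under one linear minimum: $4.12.

$4.12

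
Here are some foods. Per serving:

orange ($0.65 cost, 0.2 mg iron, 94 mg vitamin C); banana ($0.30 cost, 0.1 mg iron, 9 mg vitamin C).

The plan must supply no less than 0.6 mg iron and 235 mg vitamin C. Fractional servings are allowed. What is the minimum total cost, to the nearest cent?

This is a tiny linear program; its minimum lies at a vertex of the feasible set. List the vertices and price them.
orange only: max(0.6/0.2, 235/94) = 3 servings → $1.95.
banana only: max(0.6/0.1, 235/9) = 26.11 servings → $7.83.
orange + banana with both tight: 2.382 servings and 1.237 servings → $1.92.
So the least-cost plan costs $1.92.

$1.92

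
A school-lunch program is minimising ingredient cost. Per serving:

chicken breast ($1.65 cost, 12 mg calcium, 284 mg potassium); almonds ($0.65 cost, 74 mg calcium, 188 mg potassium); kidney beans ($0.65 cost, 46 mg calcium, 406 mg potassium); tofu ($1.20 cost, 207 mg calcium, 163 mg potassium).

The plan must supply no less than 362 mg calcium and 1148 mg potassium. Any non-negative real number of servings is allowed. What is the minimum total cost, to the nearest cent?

$2.99

This is a tiny linear program; its minimum lies at a vertex of the feasible set. List the vertices and price them.
chicken breast only: max(362/12, 1148/284) = 30.17 servings → $49.77.
almonds only: max(362/74, 1148/188) = 6.106 servings → $3.97.
kidney beans only: max(362/46, 1148/406) = 7.87 servings → $5.12.
tofu only: max(362/207, 1148/163) = 7.043 servings → $8.45.
chicken breast + almonds with both tight: 0.9006 servings and 4.746 servings → $4.57.
chicken breast + kidney beans with both targets exact would need a negative amount; discard.
chicken breast + tofu with both tight: 3.143 servings and 1.567 servings → $7.07.
almonds + kidney beans with both tight: 4.401 servings and 0.7897 servings → $3.37.
almonds + tofu: intersection lies outside the first quadrant.
kidney beans + tofu with both tight: 2.334 servings and 1.23 servings → $2.99.
So the least-cost plan costs $2.99.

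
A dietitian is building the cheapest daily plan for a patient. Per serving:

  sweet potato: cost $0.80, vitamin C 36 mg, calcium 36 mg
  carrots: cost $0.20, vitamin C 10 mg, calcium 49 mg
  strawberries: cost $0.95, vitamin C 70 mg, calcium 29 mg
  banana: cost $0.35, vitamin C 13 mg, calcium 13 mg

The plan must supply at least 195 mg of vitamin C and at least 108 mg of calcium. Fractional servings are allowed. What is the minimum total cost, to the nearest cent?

$2.69

The cheapest plan sits at a corner of the feasible region — with two constraints it uses at most two foods.
sweet potato only: max(195/36, 108/36) = 5.417 servings → $4.33.
carrots only: max(195/10, 108/49) = 19.5 servings → $3.90.
strawberries only: max(195/70, 108/29) = 3.724 servings → $3.54.
banana only: max(195/13, 108/13) = 15 servings → $5.25.
sweet potato + carrots: intersection lies outside the first quadrant.
sweet potato + strawberries with both tight: 1.291 servings and 2.122 servings → $3.05.
sweet potato + banana (both tight): parallel constraints — no distinct corner.
carrots + strawberries with both tight: 0.6067 servings and 2.699 servings → $2.69.
carrots + banana: the both-tight solution has a negative serving — not a feasible corner.
strawberries + banana with both tight: 2.122 servings and 3.574 servings → $3.27.
Cheapest feasible corner: $2.69.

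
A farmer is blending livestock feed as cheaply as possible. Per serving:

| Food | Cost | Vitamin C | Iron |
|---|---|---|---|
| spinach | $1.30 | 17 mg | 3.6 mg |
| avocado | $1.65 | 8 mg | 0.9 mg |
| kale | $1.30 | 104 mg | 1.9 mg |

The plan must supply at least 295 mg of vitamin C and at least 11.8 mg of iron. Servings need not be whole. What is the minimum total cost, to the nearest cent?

Check every corner: each single food scaled to meet both minima, and each pair solved so both constraints bind.
spinach only: max(295/17, 11.8/3.6) = 17.35 servings → $22.56.
avocado only: max(295/8, 11.8/0.9) = 36.88 servings → $60.84.
kale only: max(295/104, 11.8/1.9) = 6.211 servings → $8.07.
spinach + avocado with both targets exact would need a negative amount; discard.
spinach + kale with both tight: 1.949 servings and 2.518 servings → $5.81.
avocado + kale with both tight: 8.504 servings and 2.182 servings → $16.87.
So the least-cost plan costs $5.81.

$5.81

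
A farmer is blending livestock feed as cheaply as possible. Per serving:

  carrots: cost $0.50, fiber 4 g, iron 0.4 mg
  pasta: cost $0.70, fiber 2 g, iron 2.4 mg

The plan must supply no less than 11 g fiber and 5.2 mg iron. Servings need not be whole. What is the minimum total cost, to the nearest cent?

$2.21

This is a tiny linear program; its minimum lies at a vertex of the feasible set. List the vertices and price them.
carrots only: max(11/4, 5.2/0.4) = 13 servings → $6.50.
pasta only: max(11/2, 5.2/2.4) = 5.5 servings → $3.85.
carrots + pasta with both tight: 1.818 servings and 1.864 servings → $2.21.
Cheapest feasible corner: $2.21.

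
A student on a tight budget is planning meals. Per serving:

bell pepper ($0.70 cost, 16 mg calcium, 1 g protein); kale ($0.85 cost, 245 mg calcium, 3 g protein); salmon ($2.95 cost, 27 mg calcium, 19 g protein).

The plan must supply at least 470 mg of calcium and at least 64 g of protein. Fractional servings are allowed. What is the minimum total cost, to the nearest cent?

This is a tiny linear program; its minimum lies at a vertex of the feasible set. List the vertices and price them.
bell pepper only: max(470/16, 64/1) = 64 servings → $44.80.
kale only: max(470/245, 64/3) = 21.33 servings → $18.13.
salmon only: max(470/27, 64/19) = 17.41 servings → $51.35.
bell pepper + kale: intersection lies outside the first quadrant.
bell pepper + salmon with both tight: 26 servings and 2 servings → $24.10.
kale + salmon with both tight: 1.575 servings and 3.12 servings → $10.54.
Cheapest feasible corner: $10.54.

$10.54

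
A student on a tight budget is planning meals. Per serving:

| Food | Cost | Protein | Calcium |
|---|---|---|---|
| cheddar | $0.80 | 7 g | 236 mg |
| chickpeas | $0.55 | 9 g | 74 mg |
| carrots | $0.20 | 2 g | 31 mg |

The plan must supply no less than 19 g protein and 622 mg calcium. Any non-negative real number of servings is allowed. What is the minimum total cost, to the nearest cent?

$2.13

The cheapest plan sits at a corner of the feasible region — with two constraints it uses at most two foods.
cheddar only: max(19/7, 622/236) = 2.714 servings → $2.17.
chickpeas only: max(19/9, 622/74) = 8.405 servings → $4.62.
carrots only: max(19/2, 622/31) = 20.06 servings → $4.01.
cheddar + chickpeas with both tight: 2.61 servings and 0.08095 servings → $2.13.
cheddar + carrots with both tight: 2.569 servings and 0.5098 servings → $2.16.
chickpeas + carrots: intersection lies outside the first quadrant.
The minimum over all feasible corners is $2.13.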